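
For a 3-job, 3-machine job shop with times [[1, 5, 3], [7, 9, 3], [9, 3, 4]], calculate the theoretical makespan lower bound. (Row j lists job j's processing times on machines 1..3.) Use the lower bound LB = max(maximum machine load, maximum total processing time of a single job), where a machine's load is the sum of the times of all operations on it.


Machine loads:
  Machine 1: 1 + 7 + 9 = 17
  Machine 2: 5 + 9 + 3 = 17
  Machine 3: 3 + 3 + 4 = 10
Max machine load = 17
Job totals:
  Job 1: 9
  Job 2: 19
  Job 3: 16
Max job total = 19
Lower bound = max(17, 19) = 19

19


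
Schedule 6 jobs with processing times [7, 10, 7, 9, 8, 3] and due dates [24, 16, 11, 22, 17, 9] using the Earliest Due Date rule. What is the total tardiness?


Sort by due date (EDD order): [(3, 9), (7, 11), (10, 16), (8, 17), (9, 22), (7, 24)]
Compute completion times and tardiness:
  Job 1: p=3, d=9, C=3, tardiness=max(0,3-9)=0
  Job 2: p=7, d=11, C=10, tardiness=max(0,10-11)=0
  Job 3: p=10, d=16, C=20, tardiness=max(0,20-16)=4
  Job 4: p=8, d=17, C=28, tardiness=max(0,28-17)=11
  Job 5: p=9, d=22, C=37, tardiness=max(0,37-22)=15
  Job 6: p=7, d=24, C=44, tardiness=max(0,44-24)=20
Total tardiness = 50

50


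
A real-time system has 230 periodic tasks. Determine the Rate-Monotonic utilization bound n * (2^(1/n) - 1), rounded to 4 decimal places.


Compute 2^(1/230) = 1.0030182291
Subtract 1: 1.0030182291 - 1 = 0.0030182291
Multiply by n: 230 * 0.0030182291 = 0.6941926930
Round to 4 dp: 0.6942

0.6942


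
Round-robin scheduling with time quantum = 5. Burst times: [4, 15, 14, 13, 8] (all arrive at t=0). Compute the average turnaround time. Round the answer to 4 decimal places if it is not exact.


Time quantum = 5
Execution trace:
  J1 runs 4 units, time = 4
  J2 runs 5 units, time = 9
  J3 runs 5 units, time = 14
  J4 runs 5 units, time = 19
  J5 runs 5 units, time = 24
  J2 runs 5 units, time = 29
  J3 runs 5 units, time = 34
  J4 runs 5 units, time = 39
  J5 runs 3 units, time = 42
  J2 runs 5 units, time = 47
  J3 runs 4 units, time = 51
  J4 runs 3 units, time = 54
Finish times: [4, 47, 51, 54, 42]
Average turnaround = 198/5 = 39.6

39.6


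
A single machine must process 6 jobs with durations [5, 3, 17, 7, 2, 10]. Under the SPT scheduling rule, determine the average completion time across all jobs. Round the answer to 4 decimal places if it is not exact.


Sort jobs by processing time (SPT order): [2, 3, 5, 7, 10, 17]
Compute completion times sequentially:
  Job 1: processing = 2, completes at 2
  Job 2: processing = 3, completes at 5
  Job 3: processing = 5, completes at 10
  Job 4: processing = 7, completes at 17
  Job 5: processing = 10, completes at 27
  Job 6: processing = 17, completes at 44
Sum of completion times = 105
Average completion time = 105/6 = 17.5

17.5


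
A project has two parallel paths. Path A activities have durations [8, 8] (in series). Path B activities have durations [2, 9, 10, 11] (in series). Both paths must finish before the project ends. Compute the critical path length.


Path A total = 8 + 8 = 16
Path B total = 2 + 9 + 10 + 11 = 32
Critical path = longest path = max(16, 32) = 32

32


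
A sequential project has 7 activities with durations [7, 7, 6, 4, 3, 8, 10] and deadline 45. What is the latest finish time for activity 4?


LF(activity 4) = deadline - sum of successor durations
Successors: activities 5 through 7 with durations [3, 8, 10]
Sum of successor durations = 21
LF = 45 - 21 = 24

24


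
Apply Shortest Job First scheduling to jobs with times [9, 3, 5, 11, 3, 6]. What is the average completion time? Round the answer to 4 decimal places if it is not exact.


SJF order (ascending): [3, 3, 5, 6, 9, 11]
Completion times:
  Job 1: burst=3, C=3
  Job 2: burst=3, C=6
  Job 3: burst=5, C=11
  Job 4: burst=6, C=17
  Job 5: burst=9, C=26
  Job 6: burst=11, C=37
Average completion = 100/6 = 16.6667

16.6667


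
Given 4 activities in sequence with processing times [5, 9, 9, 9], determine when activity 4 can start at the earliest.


Activity 4 starts after activities 1 through 3 complete.
Predecessor durations: [5, 9, 9]
ES = 5 + 9 + 9 = 23

23


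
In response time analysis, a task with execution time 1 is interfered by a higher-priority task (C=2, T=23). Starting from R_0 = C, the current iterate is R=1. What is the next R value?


R_next = C + ceil(R_prev / T_hp) * C_hp
ceil(1 / 23) = ceil(0.0435) = 1
Interference = 1 * 2 = 2
R_next = 1 + 2 = 3

3


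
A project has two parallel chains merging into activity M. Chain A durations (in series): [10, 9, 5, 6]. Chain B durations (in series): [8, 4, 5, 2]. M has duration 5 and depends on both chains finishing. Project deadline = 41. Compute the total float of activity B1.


Forward pass: ES(B1) = sum of predecessors on chain B = 0
EF = ES + duration = 0 + 8 = 8
Backward pass: LF(M) = deadline = 41; LS(M) = 41 - 5 = 36
LF(B1) = LS(M) - sum(successors on chain B) = 36 - 11 = 25
LS = LF - duration = 25 - 8 = 17
Total float = LS - ES = 17 - 0 = 17

17


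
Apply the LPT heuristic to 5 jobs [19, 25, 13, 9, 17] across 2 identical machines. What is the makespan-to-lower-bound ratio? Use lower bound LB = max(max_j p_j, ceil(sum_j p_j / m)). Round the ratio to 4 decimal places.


LPT order: [25, 19, 17, 13, 9]
Machine loads after assignment: [38, 45]
LPT makespan = 45
Lower bound = max(max_job, ceil(total/2)) = max(25, 42) = 42
Ratio = 45 / 42 = 1.0714

1.0714


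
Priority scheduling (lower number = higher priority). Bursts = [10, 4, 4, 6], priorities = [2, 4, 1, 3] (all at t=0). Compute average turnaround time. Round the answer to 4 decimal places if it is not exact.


Sort by priority (ascending = highest first):
Order: [(1, 4), (2, 10), (3, 6), (4, 4)]
Completion times:
  Priority 1, burst=4, C=4
  Priority 2, burst=10, C=14
  Priority 3, burst=6, C=20
  Priority 4, burst=4, C=24
Average turnaround = 62/4 = 15.5

15.5


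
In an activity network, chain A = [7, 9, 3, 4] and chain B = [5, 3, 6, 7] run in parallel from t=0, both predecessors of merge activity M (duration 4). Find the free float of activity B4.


ES(B4) = sum of predecessors on chain B = 14
EF(B4) = ES + duration = 14 + 7 = 21
Successor of B4 is M. ES(M) = max(sum(A), sum(B)) = max(23, 21) = 23
Free float = ES(successor) - EF(current) = 23 - 21 = 2

2


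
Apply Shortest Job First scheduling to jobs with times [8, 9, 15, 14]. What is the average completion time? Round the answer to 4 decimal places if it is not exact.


SJF order (ascending): [8, 9, 14, 15]
Completion times:
  Job 1: burst=8, C=8
  Job 2: burst=9, C=17
  Job 3: burst=14, C=31
  Job 4: burst=15, C=46
Average completion = 102/4 = 25.5

25.5


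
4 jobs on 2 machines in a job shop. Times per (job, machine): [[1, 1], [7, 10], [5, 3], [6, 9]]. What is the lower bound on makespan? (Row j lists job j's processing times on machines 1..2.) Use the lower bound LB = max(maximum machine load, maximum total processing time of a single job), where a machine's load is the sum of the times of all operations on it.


Machine loads:
  Machine 1: 1 + 7 + 5 + 6 = 19
  Machine 2: 1 + 10 + 3 + 9 = 23
Max machine load = 23
Job totals:
  Job 1: 2
  Job 2: 17
  Job 3: 8
  Job 4: 15
Max job total = 17
Lower bound = max(23, 17) = 23

23


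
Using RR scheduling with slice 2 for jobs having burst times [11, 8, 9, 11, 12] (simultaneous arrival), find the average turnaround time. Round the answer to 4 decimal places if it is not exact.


Time quantum = 2
Execution trace:
  J1 runs 2 units, time = 2
  J2 runs 2 units, time = 4
  J3 runs 2 units, time = 6
  J4 runs 2 units, time = 8
  J5 runs 2 units, time = 10
  J1 runs 2 units, time = 12
  J2 runs 2 units, time = 14
  J3 runs 2 units, time = 16
  J4 runs 2 units, time = 18
  J5 runs 2 units, time = 20
  J1 runs 2 units, time = 22
  J2 runs 2 units, time = 24
  J3 runs 2 units, time = 26
  J4 runs 2 units, time = 28
  J5 runs 2 units, time = 30
  J1 runs 2 units, time = 32
  J2 runs 2 units, time = 34
  J3 runs 2 units, time = 36
  J4 runs 2 units, time = 38
  J5 runs 2 units, time = 40
  J1 runs 2 units, time = 42
  J3 runs 1 units, time = 43
  J4 runs 2 units, time = 45
  J5 runs 2 units, time = 47
  J1 runs 1 units, time = 48
  J4 runs 1 units, time = 49
  J5 runs 2 units, time = 51
Finish times: [48, 34, 43, 49, 51]
Average turnaround = 225/5 = 45.0

45.0


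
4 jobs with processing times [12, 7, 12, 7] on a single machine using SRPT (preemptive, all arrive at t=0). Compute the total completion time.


Since all jobs arrive at t=0, SRPT equals SPT ordering.
SPT order: [7, 7, 12, 12]
Completion times:
  Job 1: p=7, C=7
  Job 2: p=7, C=14
  Job 3: p=12, C=26
  Job 4: p=12, C=38
Total completion time = 7 + 14 + 26 + 38 = 85

85


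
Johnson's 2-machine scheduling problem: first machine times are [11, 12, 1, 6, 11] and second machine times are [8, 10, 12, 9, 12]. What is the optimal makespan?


Apply Johnson's rule:
  Group 1 (a <= b): [(3, 1, 12), (4, 6, 9), (5, 11, 12)]
  Group 2 (a > b): [(2, 12, 10), (1, 11, 8)]
Optimal job order: [3, 4, 5, 2, 1]
Schedule:
  Job 3: M1 done at 1, M2 done at 13
  Job 4: M1 done at 7, M2 done at 22
  Job 5: M1 done at 18, M2 done at 34
  Job 2: M1 done at 30, M2 done at 44
  Job 1: M1 done at 41, M2 done at 52
Makespan = 52

52


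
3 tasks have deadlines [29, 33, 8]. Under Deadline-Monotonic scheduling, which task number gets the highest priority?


Sort tasks by relative deadline (ascending):
  Task 3: deadline = 8
  Task 1: deadline = 29
  Task 2: deadline = 33
Priority order (highest first): [3, 1, 2]
Highest priority task = 3

3


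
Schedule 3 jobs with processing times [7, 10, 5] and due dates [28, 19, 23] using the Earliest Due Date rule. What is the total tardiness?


Sort by due date (EDD order): [(10, 19), (5, 23), (7, 28)]
Compute completion times and tardiness:
  Job 1: p=10, d=19, C=10, tardiness=max(0,10-19)=0
  Job 2: p=5, d=23, C=15, tardiness=max(0,15-23)=0
  Job 3: p=7, d=28, C=22, tardiness=max(0,22-28)=0
Total tardiness = 0

0


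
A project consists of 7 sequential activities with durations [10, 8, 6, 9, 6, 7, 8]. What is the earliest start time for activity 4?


Activity 4 starts after activities 1 through 3 complete.
Predecessor durations: [10, 8, 6]
ES = 10 + 8 + 6 = 24

24


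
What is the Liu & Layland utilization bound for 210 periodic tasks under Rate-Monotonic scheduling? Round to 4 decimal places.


Compute 2^(1/210) = 1.0033061542
Subtract 1: 1.0033061542 - 1 = 0.0033061542
Multiply by n: 210 * 0.0033061542 = 0.6942923820
Round to 4 dp: 0.6943

0.6943


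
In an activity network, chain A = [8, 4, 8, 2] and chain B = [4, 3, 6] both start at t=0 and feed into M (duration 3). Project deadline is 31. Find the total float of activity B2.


Forward pass: ES(B2) = sum of predecessors on chain B = 4
EF = ES + duration = 4 + 3 = 7
Backward pass: LF(M) = deadline = 31; LS(M) = 31 - 3 = 28
LF(B2) = LS(M) - sum(successors on chain B) = 28 - 6 = 22
LS = LF - duration = 22 - 3 = 19
Total float = LS - ES = 19 - 4 = 15

15


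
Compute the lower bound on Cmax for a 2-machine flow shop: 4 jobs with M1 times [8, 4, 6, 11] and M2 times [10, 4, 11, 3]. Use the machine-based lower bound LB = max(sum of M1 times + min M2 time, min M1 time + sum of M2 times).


LB1 = sum(M1 times) + min(M2 times) = 29 + 3 = 32
LB2 = min(M1 times) + sum(M2 times) = 4 + 28 = 32
Lower bound = max(LB1, LB2) = max(32, 32) = 32

32


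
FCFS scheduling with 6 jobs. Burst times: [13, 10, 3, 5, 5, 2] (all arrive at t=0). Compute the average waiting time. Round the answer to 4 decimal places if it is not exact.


FCFS order (as given): [13, 10, 3, 5, 5, 2]
Waiting times:
  Job 1: wait = 0
  Job 2: wait = 13
  Job 3: wait = 23
  Job 4: wait = 26
  Job 5: wait = 31
  Job 6: wait = 36
Sum of waiting times = 129
Average waiting time = 129/6 = 21.5

21.5


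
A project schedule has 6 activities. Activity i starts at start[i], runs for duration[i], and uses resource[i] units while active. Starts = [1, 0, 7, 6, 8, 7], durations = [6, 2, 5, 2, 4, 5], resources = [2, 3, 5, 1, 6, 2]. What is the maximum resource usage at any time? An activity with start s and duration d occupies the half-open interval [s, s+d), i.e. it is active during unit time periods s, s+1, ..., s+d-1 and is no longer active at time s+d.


Each activity i is active on [start_i, start_i + duration_i).
Compute total resource usage per time slot:
  t=0: active resources = [3], total = 3
  t=1: active resources = [2, 3], total = 5
  t=2: active resources = [2], total = 2
  t=3: active resources = [2], total = 2
  t=4: active resources = [2], total = 2
  t=5: active resources = [2], total = 2
  t=6: active resources = [2, 1], total = 3
  t=7: active resources = [5, 1, 2], total = 8
  t=8: active resources = [5, 6, 2], total = 13
  t=9: active resources = [5, 6, 2], total = 13
  t=10: active resources = [5, 6, 2], total = 13
  t=11: active resources = [5, 6, 2], total = 13
Peak resource demand = 13

13


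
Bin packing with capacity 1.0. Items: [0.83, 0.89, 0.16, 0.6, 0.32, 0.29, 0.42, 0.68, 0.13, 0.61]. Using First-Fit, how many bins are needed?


Place items sequentially using First-Fit:
  Item 0.83 -> new Bin 1
  Item 0.89 -> new Bin 2
  Item 0.16 -> Bin 1 (now 0.99)
  Item 0.6 -> new Bin 3
  Item 0.32 -> Bin 3 (now 0.92)
  Item 0.29 -> new Bin 4
  Item 0.42 -> Bin 4 (now 0.71)
  Item 0.68 -> new Bin 5
  Item 0.13 -> Bin 4 (now 0.84)
  Item 0.61 -> new Bin 6
Total bins used = 6

6


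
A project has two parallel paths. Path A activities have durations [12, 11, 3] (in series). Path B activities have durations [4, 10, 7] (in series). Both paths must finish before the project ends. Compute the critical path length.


Path A total = 12 + 11 + 3 = 26
Path B total = 4 + 10 + 7 = 21
Critical path = longest path = max(26, 21) = 26

26


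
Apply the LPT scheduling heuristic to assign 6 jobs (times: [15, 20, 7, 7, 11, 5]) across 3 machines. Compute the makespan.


Sort jobs in decreasing order (LPT): [20, 15, 11, 7, 7, 5]
Assign each job to the least loaded machine:
  Machine 1: jobs [20], load = 20
  Machine 2: jobs [15, 7], load = 22
  Machine 3: jobs [11, 7, 5], load = 23
Makespan = max load = 23

23


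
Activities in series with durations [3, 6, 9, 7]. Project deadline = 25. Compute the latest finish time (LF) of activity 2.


LF(activity 2) = deadline - sum of successor durations
Successors: activities 3 through 4 with durations [9, 7]
Sum of successor durations = 16
LF = 25 - 16 = 9

9


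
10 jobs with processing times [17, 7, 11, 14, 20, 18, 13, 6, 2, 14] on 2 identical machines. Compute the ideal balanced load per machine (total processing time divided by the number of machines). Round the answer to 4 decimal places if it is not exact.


Total processing time = 17 + 7 + 11 + 14 + 20 + 18 + 13 + 6 + 2 + 14 = 122
Number of machines = 2
Ideal balanced load = 122 / 2 = 61.0

61.0


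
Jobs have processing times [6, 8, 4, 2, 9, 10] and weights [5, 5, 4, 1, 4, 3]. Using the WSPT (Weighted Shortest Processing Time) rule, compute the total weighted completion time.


Compute p/w ratios and sort ascending (WSPT): [(4, 4), (6, 5), (8, 5), (2, 1), (9, 4), (10, 3)]
Compute weighted completion times:
  Job (p=4,w=4): C=4, w*C=4*4=16
  Job (p=6,w=5): C=10, w*C=5*10=50
  Job (p=8,w=5): C=18, w*C=5*18=90
  Job (p=2,w=1): C=20, w*C=1*20=20
  Job (p=9,w=4): C=29, w*C=4*29=116
  Job (p=10,w=3): C=39, w*C=3*39=117
Total weighted completion time = 409

409


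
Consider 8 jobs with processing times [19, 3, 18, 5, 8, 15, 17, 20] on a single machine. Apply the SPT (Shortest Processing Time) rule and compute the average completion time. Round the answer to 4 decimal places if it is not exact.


Sort jobs by processing time (SPT order): [3, 5, 8, 15, 17, 18, 19, 20]
Compute completion times sequentially:
  Job 1: processing = 3, completes at 3
  Job 2: processing = 5, completes at 8
  Job 3: processing = 8, completes at 16
  Job 4: processing = 15, completes at 31
  Job 5: processing = 17, completes at 48
  Job 6: processing = 18, completes at 66
  Job 7: processing = 19, completes at 85
  Job 8: processing = 20, completes at 105
Sum of completion times = 362
Average completion time = 362/8 = 45.25

45.25


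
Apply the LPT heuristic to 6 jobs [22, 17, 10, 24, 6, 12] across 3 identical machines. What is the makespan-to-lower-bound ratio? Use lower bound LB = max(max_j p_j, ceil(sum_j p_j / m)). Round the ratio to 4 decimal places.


LPT order: [24, 22, 17, 12, 10, 6]
Machine loads after assignment: [30, 32, 29]
LPT makespan = 32
Lower bound = max(max_job, ceil(total/3)) = max(24, 31) = 31
Ratio = 32 / 31 = 1.0323

1.0323


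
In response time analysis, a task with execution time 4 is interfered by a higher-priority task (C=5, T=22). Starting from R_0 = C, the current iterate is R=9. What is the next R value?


R_next = C + ceil(R_prev / T_hp) * C_hp
ceil(9 / 22) = ceil(0.4091) = 1
Interference = 1 * 5 = 5
R_next = 4 + 5 = 9
R_next = R_prev, so the iteration has converged (response time = 9).

9


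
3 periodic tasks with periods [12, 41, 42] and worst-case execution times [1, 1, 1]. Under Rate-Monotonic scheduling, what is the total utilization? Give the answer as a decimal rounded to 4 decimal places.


Compute individual utilizations (exact fractions):
  Task 1: C/T = 1/12 (approx. 0.0833)
  Task 2: C/T = 1/41 (approx. 0.0244)
  Task 3: C/T = 1/42 (approx. 0.0238)
Total utilization U = 1/12 + 1/41 + 1/42 = 151/1148
Rounded to 4 decimal places: U = 0.1315
RM (Liu & Layland) bound for 3 tasks = 0.779763; compare with U = 151/1148 (approx. 0.131533)
U <= bound, so schedulable by RM sufficient condition.

0.1315


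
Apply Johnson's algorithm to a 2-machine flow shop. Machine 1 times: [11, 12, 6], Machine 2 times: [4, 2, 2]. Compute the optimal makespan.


Apply Johnson's rule:
  Group 1 (a <= b): []
  Group 2 (a > b): [(1, 11, 4), (2, 12, 2), (3, 6, 2)]
Optimal job order: [1, 2, 3]
Schedule:
  Job 1: M1 done at 11, M2 done at 15
  Job 2: M1 done at 23, M2 done at 25
  Job 3: M1 done at 29, M2 done at 31
Makespan = 31

31


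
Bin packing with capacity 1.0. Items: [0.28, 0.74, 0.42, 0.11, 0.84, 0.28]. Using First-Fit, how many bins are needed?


Place items sequentially using First-Fit:
  Item 0.28 -> new Bin 1
  Item 0.74 -> new Bin 2
  Item 0.42 -> Bin 1 (now 0.7)
  Item 0.11 -> Bin 1 (now 0.81)
  Item 0.84 -> new Bin 3
  Item 0.28 -> new Bin 4
Total bins used = 4

4


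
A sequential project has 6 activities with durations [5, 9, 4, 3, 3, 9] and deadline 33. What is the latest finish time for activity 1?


LF(activity 1) = deadline - sum of successor durations
Successors: activities 2 through 6 with durations [9, 4, 3, 3, 9]
Sum of successor durations = 28
LF = 33 - 28 = 5

5


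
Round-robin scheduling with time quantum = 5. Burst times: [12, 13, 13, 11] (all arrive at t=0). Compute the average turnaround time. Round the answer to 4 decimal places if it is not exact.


Time quantum = 5
Execution trace:
  J1 runs 5 units, time = 5
  J2 runs 5 units, time = 10
  J3 runs 5 units, time = 15
  J4 runs 5 units, time = 20
  J1 runs 5 units, time = 25
  J2 runs 5 units, time = 30
  J3 runs 5 units, time = 35
  J4 runs 5 units, time = 40
  J1 runs 2 units, time = 42
  J2 runs 3 units, time = 45
  J3 runs 3 units, time = 48
  J4 runs 1 units, time = 49
Finish times: [42, 45, 48, 49]
Average turnaround = 184/4 = 46.0

46.0


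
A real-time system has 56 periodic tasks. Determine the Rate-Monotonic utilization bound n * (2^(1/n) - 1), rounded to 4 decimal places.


Compute 2^(1/56) = 1.0124545481
Subtract 1: 1.0124545481 - 1 = 0.0124545481
Multiply by n: 56 * 0.0124545481 = 0.6974546936
Round to 4 dp: 0.6975

0.6975


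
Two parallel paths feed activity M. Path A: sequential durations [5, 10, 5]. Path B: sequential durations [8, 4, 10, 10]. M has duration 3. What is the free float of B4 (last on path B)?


ES(B4) = sum of predecessors on chain B = 22
EF(B4) = ES + duration = 22 + 10 = 32
Successor of B4 is M. ES(M) = max(sum(A), sum(B)) = max(20, 32) = 32
Free float = ES(successor) - EF(current) = 32 - 32 = 0

0


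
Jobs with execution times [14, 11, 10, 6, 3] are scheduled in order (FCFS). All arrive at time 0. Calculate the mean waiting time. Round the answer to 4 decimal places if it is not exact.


FCFS order (as given): [14, 11, 10, 6, 3]
Waiting times:
  Job 1: wait = 0
  Job 2: wait = 14
  Job 3: wait = 25
  Job 4: wait = 35
  Job 5: wait = 41
Sum of waiting times = 115
Average waiting time = 115/5 = 23.0

23.0


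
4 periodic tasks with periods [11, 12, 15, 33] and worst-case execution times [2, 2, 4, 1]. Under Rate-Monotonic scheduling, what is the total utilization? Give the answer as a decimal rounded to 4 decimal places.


Compute individual utilizations (exact fractions):
  Task 1: C/T = 2/11 (approx. 0.1818)
  Task 2: C/T = 2/12 = 1/6 (approx. 0.1667)
  Task 3: C/T = 4/15 (approx. 0.2667)
  Task 4: C/T = 1/33 (approx. 0.0303)
Total utilization U = 2/11 + 1/6 + 4/15 + 1/33 = 71/110
Rounded to 4 decimal places: U = 0.6455
RM (Liu & Layland) bound for 4 tasks = 0.756828; compare with U = 71/110 (approx. 0.645455)
U <= bound, so schedulable by RM sufficient condition.

0.6455


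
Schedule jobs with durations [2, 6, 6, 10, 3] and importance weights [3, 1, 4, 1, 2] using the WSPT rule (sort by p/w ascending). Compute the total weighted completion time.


Compute p/w ratios and sort ascending (WSPT): [(2, 3), (6, 4), (3, 2), (6, 1), (10, 1)]
Compute weighted completion times:
  Job (p=2,w=3): C=2, w*C=3*2=6
  Job (p=6,w=4): C=8, w*C=4*8=32
  Job (p=3,w=2): C=11, w*C=2*11=22
  Job (p=6,w=1): C=17, w*C=1*17=17
  Job (p=10,w=1): C=27, w*C=1*27=27
Total weighted completion time = 104

104


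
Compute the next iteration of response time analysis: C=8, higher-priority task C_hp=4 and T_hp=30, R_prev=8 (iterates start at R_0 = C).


R_next = C + ceil(R_prev / T_hp) * C_hp
ceil(8 / 30) = ceil(0.2667) = 1
Interference = 1 * 4 = 4
R_next = 8 + 4 = 12

12


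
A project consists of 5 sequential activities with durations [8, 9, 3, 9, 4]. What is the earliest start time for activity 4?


Activity 4 starts after activities 1 through 3 complete.
Predecessor durations: [8, 9, 3]
ES = 8 + 9 + 3 = 20

20


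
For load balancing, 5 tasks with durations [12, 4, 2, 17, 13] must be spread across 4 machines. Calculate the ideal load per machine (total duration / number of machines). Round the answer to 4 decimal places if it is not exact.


Total processing time = 12 + 4 + 2 + 17 + 13 = 48
Number of machines = 4
Ideal balanced load = 48 / 4 = 12.0

12.0


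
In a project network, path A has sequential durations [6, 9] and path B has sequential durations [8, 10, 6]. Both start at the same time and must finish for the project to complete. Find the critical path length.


Path A total = 6 + 9 = 15
Path B total = 8 + 10 + 6 = 24
Critical path = longest path = max(15, 24) = 24

24


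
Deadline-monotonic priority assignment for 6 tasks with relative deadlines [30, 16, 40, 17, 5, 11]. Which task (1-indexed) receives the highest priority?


Sort tasks by relative deadline (ascending):
  Task 5: deadline = 5
  Task 6: deadline = 11
  Task 2: deadline = 16
  Task 4: deadline = 17
  Task 1: deadline = 30
  Task 3: deadline = 40
Priority order (highest first): [5, 6, 2, 4, 1, 3]
Highest priority task = 5

5


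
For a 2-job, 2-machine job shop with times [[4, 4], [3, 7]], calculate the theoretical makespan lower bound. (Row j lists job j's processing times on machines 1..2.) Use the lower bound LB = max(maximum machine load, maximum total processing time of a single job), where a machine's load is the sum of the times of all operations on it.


Machine loads:
  Machine 1: 4 + 3 = 7
  Machine 2: 4 + 7 = 11
Max machine load = 11
Job totals:
  Job 1: 8
  Job 2: 10
Max job total = 10
Lower bound = max(11, 10) = 11

11


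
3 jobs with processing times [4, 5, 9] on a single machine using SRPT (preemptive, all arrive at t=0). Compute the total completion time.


Since all jobs arrive at t=0, SRPT equals SPT ordering.
SPT order: [4, 5, 9]
Completion times:
  Job 1: p=4, C=4
  Job 2: p=5, C=9
  Job 3: p=9, C=18
Total completion time = 4 + 9 + 18 = 31

31


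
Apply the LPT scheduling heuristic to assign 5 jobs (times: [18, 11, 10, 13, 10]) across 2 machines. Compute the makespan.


Sort jobs in decreasing order (LPT): [18, 13, 11, 10, 10]
Assign each job to the least loaded machine:
  Machine 1: jobs [18, 10], load = 28
  Machine 2: jobs [13, 11, 10], load = 34
Makespan = max load = 34

34


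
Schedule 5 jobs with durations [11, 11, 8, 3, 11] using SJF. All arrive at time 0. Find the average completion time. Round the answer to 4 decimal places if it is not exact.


SJF order (ascending): [3, 8, 11, 11, 11]
Completion times:
  Job 1: burst=3, C=3
  Job 2: burst=8, C=11
  Job 3: burst=11, C=22
  Job 4: burst=11, C=33
  Job 5: burst=11, C=44
Average completion = 113/5 = 22.6

22.6


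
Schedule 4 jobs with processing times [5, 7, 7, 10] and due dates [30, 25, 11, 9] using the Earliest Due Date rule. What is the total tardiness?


Sort by due date (EDD order): [(10, 9), (7, 11), (7, 25), (5, 30)]
Compute completion times and tardiness:
  Job 1: p=10, d=9, C=10, tardiness=max(0,10-9)=1
  Job 2: p=7, d=11, C=17, tardiness=max(0,17-11)=6
  Job 3: p=7, d=25, C=24, tardiness=max(0,24-25)=0
  Job 4: p=5, d=30, C=29, tardiness=max(0,29-30)=0
Total tardiness = 7

7


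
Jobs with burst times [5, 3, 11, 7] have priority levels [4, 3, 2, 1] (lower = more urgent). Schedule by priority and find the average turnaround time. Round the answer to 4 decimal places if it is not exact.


Sort by priority (ascending = highest first):
Order: [(1, 7), (2, 11), (3, 3), (4, 5)]
Completion times:
  Priority 1, burst=7, C=7
  Priority 2, burst=11, C=18
  Priority 3, burst=3, C=21
  Priority 4, burst=5, C=26
Average turnaround = 72/4 = 18.0

18.0


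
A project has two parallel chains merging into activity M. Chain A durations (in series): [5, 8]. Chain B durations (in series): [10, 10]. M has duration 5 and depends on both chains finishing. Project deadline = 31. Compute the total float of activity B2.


Forward pass: ES(B2) = sum of predecessors on chain B = 10
EF = ES + duration = 10 + 10 = 20
Backward pass: LF(M) = deadline = 31; LS(M) = 31 - 5 = 26
LF(B2) = LS(M) - sum(successors on chain B) = 26 - 0 = 26
LS = LF - duration = 26 - 10 = 16
Total float = LS - ES = 16 - 10 = 6

6


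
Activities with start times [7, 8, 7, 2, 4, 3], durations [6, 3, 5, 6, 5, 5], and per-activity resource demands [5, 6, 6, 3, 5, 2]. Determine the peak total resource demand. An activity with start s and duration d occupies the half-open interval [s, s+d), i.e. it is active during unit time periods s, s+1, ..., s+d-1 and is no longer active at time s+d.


Each activity i is active on [start_i, start_i + duration_i).
Compute total resource usage per time slot:
  t=0: active resources = [], total = 0
  t=1: active resources = [], total = 0
  t=2: active resources = [3], total = 3
  t=3: active resources = [3, 2], total = 5
  t=4: active resources = [3, 5, 2], total = 10
  t=5: active resources = [3, 5, 2], total = 10
  t=6: active resources = [3, 5, 2], total = 10
  t=7: active resources = [5, 6, 3, 5, 2], total = 21
  t=8: active resources = [5, 6, 6, 5], total = 22
  t=9: active resources = [5, 6, 6], total = 17
  t=10: active resources = [5, 6, 6], total = 17
  t=11: active resources = [5, 6], total = 11
  t=12: active resources = [5], total = 5
Peak resource demand = 22

22


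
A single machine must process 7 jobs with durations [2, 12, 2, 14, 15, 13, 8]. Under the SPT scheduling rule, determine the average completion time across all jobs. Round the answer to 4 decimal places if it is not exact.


Sort jobs by processing time (SPT order): [2, 2, 8, 12, 13, 14, 15]
Compute completion times sequentially:
  Job 1: processing = 2, completes at 2
  Job 2: processing = 2, completes at 4
  Job 3: processing = 8, completes at 12
  Job 4: processing = 12, completes at 24
  Job 5: processing = 13, completes at 37
  Job 6: processing = 14, completes at 51
  Job 7: processing = 15, completes at 66
Sum of completion times = 196
Average completion time = 196/7 = 28.0

28.0


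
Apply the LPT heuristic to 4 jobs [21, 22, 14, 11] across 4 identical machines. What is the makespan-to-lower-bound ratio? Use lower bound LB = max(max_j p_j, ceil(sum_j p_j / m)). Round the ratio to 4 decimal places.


LPT order: [22, 21, 14, 11]
Machine loads after assignment: [22, 21, 14, 11]
LPT makespan = 22
Lower bound = max(max_job, ceil(total/4)) = max(22, 17) = 22
Ratio = 22 / 22 = 1.0

1.0


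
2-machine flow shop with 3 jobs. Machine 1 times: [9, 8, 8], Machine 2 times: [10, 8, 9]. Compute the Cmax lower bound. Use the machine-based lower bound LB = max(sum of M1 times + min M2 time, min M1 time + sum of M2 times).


LB1 = sum(M1 times) + min(M2 times) = 25 + 8 = 33
LB2 = min(M1 times) + sum(M2 times) = 8 + 27 = 35
Lower bound = max(LB1, LB2) = max(33, 35) = 35

35


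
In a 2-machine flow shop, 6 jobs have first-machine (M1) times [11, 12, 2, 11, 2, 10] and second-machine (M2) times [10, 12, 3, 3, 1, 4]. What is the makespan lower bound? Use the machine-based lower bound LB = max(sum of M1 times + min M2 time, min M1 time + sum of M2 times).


LB1 = sum(M1 times) + min(M2 times) = 48 + 1 = 49
LB2 = min(M1 times) + sum(M2 times) = 2 + 33 = 35
Lower bound = max(LB1, LB2) = max(49, 35) = 49

49


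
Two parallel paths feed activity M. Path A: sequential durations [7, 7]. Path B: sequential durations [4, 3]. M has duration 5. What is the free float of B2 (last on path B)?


ES(B2) = sum of predecessors on chain B = 4
EF(B2) = ES + duration = 4 + 3 = 7
Successor of B2 is M. ES(M) = max(sum(A), sum(B)) = max(14, 7) = 14
Free float = ES(successor) - EF(current) = 14 - 7 = 7

7


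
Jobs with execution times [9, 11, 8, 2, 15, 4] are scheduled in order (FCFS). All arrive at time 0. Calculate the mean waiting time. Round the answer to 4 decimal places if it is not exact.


FCFS order (as given): [9, 11, 8, 2, 15, 4]
Waiting times:
  Job 1: wait = 0
  Job 2: wait = 9
  Job 3: wait = 20
  Job 4: wait = 28
  Job 5: wait = 30
  Job 6: wait = 45
Sum of waiting times = 132
Average waiting time = 132/6 = 22.0

22.0


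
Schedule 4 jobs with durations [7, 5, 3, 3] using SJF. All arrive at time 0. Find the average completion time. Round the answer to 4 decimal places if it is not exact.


SJF order (ascending): [3, 3, 5, 7]
Completion times:
  Job 1: burst=3, C=3
  Job 2: burst=3, C=6
  Job 3: burst=5, C=11
  Job 4: burst=7, C=18
Average completion = 38/4 = 9.5

9.5


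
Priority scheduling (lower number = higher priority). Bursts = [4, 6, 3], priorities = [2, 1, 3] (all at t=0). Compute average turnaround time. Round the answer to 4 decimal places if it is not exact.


Sort by priority (ascending = highest first):
Order: [(1, 6), (2, 4), (3, 3)]
Completion times:
  Priority 1, burst=6, C=6
  Priority 2, burst=4, C=10
  Priority 3, burst=3, C=13
Average turnaround = 29/3 = 9.6667

9.6667


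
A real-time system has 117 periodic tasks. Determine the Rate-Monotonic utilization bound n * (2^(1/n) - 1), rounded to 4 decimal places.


Compute 2^(1/117) = 1.0059419185
Subtract 1: 1.0059419185 - 1 = 0.0059419185
Multiply by n: 117 * 0.0059419185 = 0.6952044645
Round to 4 dp: 0.6952

0.6952


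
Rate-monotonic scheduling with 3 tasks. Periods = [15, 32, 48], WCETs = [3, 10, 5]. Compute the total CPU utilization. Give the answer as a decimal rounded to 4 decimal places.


Compute individual utilizations (exact fractions):
  Task 1: C/T = 3/15 = 1/5 (approx. 0.2)
  Task 2: C/T = 10/32 = 5/16 (approx. 0.3125)
  Task 3: C/T = 5/48 (approx. 0.1042)
Total utilization U = 1/5 + 5/16 + 5/48 = 37/60
Rounded to 4 decimal places: U = 0.6167
RM (Liu & Layland) bound for 3 tasks = 0.779763; compare with U = 37/60 (approx. 0.616667)
U <= bound, so schedulable by RM sufficient condition.

0.6167


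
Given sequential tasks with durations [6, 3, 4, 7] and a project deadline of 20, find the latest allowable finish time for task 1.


LF(activity 1) = deadline - sum of successor durations
Successors: activities 2 through 4 with durations [3, 4, 7]
Sum of successor durations = 14
LF = 20 - 14 = 6

6


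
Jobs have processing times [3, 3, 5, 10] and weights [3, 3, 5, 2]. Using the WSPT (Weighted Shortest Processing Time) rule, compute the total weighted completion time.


Compute p/w ratios and sort ascending (WSPT): [(3, 3), (3, 3), (5, 5), (10, 2)]
Compute weighted completion times:
  Job (p=3,w=3): C=3, w*C=3*3=9
  Job (p=3,w=3): C=6, w*C=3*6=18
  Job (p=5,w=5): C=11, w*C=5*11=55
  Job (p=10,w=2): C=21, w*C=2*21=42
Total weighted completion time = 124

124


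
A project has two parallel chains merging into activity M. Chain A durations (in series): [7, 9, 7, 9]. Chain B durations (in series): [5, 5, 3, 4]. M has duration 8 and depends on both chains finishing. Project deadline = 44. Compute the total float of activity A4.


Forward pass: ES(A4) = sum of predecessors on chain A = 23
EF = ES + duration = 23 + 9 = 32
Backward pass: LF(M) = deadline = 44; LS(M) = 44 - 8 = 36
LF(A4) = LS(M) - sum(successors on chain A) = 36 - 0 = 36
LS = LF - duration = 36 - 9 = 27
Total float = LS - ES = 27 - 23 = 4

4


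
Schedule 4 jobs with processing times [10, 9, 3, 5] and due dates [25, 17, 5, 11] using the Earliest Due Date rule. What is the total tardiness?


Sort by due date (EDD order): [(3, 5), (5, 11), (9, 17), (10, 25)]
Compute completion times and tardiness:
  Job 1: p=3, d=5, C=3, tardiness=max(0,3-5)=0
  Job 2: p=5, d=11, C=8, tardiness=max(0,8-11)=0
  Job 3: p=9, d=17, C=17, tardiness=max(0,17-17)=0
  Job 4: p=10, d=25, C=27, tardiness=max(0,27-25)=2
Total tardiness = 2

2


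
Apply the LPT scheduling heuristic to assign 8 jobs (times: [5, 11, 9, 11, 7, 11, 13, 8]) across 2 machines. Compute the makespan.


Sort jobs in decreasing order (LPT): [13, 11, 11, 11, 9, 8, 7, 5]
Assign each job to the least loaded machine:
  Machine 1: jobs [13, 11, 8, 5], load = 37
  Machine 2: jobs [11, 11, 9, 7], load = 38
Makespan = max load = 38

38


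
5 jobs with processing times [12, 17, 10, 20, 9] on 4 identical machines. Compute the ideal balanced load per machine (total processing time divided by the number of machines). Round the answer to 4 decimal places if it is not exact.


Total processing time = 12 + 17 + 10 + 20 + 9 = 68
Number of machines = 4
Ideal balanced load = 68 / 4 = 17.0

17.0


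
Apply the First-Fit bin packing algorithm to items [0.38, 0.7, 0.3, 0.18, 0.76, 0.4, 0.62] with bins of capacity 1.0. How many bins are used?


Place items sequentially using First-Fit:
  Item 0.38 -> new Bin 1
  Item 0.7 -> new Bin 2
  Item 0.3 -> Bin 1 (now 0.68)
  Item 0.18 -> Bin 1 (now 0.86)
  Item 0.76 -> new Bin 3
  Item 0.4 -> new Bin 4
  Item 0.62 -> new Bin 5
Total bins used = 5

5


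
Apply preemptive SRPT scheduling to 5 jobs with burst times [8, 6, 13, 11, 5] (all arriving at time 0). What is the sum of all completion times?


Since all jobs arrive at t=0, SRPT equals SPT ordering.
SPT order: [5, 6, 8, 11, 13]
Completion times:
  Job 1: p=5, C=5
  Job 2: p=6, C=11
  Job 3: p=8, C=19
  Job 4: p=11, C=30
  Job 5: p=13, C=43
Total completion time = 5 + 11 + 19 + 30 + 43 = 108

108


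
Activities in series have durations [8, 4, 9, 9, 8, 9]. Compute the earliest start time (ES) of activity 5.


Activity 5 starts after activities 1 through 4 complete.
Predecessor durations: [8, 4, 9, 9]
ES = 8 + 4 + 9 + 9 = 30

30


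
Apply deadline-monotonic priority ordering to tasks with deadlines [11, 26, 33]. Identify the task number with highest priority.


Sort tasks by relative deadline (ascending):
  Task 1: deadline = 11
  Task 2: deadline = 26
  Task 3: deadline = 33
Priority order (highest first): [1, 2, 3]
Highest priority task = 1

1


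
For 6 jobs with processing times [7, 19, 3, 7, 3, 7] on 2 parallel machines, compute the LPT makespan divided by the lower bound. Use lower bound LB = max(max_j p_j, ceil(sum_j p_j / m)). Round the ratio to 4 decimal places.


LPT order: [19, 7, 7, 7, 3, 3]
Machine loads after assignment: [22, 24]
LPT makespan = 24
Lower bound = max(max_job, ceil(total/2)) = max(19, 23) = 23
Ratio = 24 / 23 = 1.0435

1.0435


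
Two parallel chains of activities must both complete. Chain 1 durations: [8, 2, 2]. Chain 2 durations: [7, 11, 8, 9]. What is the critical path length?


Path A total = 8 + 2 + 2 = 12
Path B total = 7 + 11 + 8 + 9 = 35
Critical path = longest path = max(12, 35) = 35

35


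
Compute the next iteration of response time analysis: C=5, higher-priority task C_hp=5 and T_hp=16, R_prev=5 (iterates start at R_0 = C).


R_next = C + ceil(R_prev / T_hp) * C_hp
ceil(5 / 16) = ceil(0.3125) = 1
Interference = 1 * 5 = 5
R_next = 5 + 5 = 10

10


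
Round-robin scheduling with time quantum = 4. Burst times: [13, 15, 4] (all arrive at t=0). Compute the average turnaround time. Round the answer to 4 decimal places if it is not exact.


Time quantum = 4
Execution trace:
  J1 runs 4 units, time = 4
  J2 runs 4 units, time = 8
  J3 runs 4 units, time = 12
  J1 runs 4 units, time = 16
  J2 runs 4 units, time = 20
  J1 runs 4 units, time = 24
  J2 runs 4 units, time = 28
  J1 runs 1 units, time = 29
  J2 runs 3 units, time = 32
Finish times: [29, 32, 12]
Average turnaround = 73/3 = 24.3333

24.3333


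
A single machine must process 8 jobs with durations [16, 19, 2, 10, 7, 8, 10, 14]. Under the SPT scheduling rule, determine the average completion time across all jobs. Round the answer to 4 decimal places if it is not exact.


Sort jobs by processing time (SPT order): [2, 7, 8, 10, 10, 14, 16, 19]
Compute completion times sequentially:
  Job 1: processing = 2, completes at 2
  Job 2: processing = 7, completes at 9
  Job 3: processing = 8, completes at 17
  Job 4: processing = 10, completes at 27
  Job 5: processing = 10, completes at 37
  Job 6: processing = 14, completes at 51
  Job 7: processing = 16, completes at 67
  Job 8: processing = 19, completes at 86
Sum of completion times = 296
Average completion time = 296/8 = 37.0

37.0


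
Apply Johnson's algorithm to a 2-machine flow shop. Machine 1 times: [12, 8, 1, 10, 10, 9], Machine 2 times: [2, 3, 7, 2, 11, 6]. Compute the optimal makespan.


Apply Johnson's rule:
  Group 1 (a <= b): [(3, 1, 7), (5, 10, 11)]
  Group 2 (a > b): [(6, 9, 6), (2, 8, 3), (1, 12, 2), (4, 10, 2)]
Optimal job order: [3, 5, 6, 2, 1, 4]
Schedule:
  Job 3: M1 done at 1, M2 done at 8
  Job 5: M1 done at 11, M2 done at 22
  Job 6: M1 done at 20, M2 done at 28
  Job 2: M1 done at 28, M2 done at 31
  Job 1: M1 done at 40, M2 done at 42
  Job 4: M1 done at 50, M2 done at 52
Makespan = 52

52


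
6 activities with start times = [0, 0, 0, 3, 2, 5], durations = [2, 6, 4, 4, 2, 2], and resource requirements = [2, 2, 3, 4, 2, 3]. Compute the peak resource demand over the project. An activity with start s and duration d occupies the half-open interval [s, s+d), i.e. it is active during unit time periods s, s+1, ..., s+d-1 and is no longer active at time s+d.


Each activity i is active on [start_i, start_i + duration_i).
Compute total resource usage per time slot:
  t=0: active resources = [2, 2, 3], total = 7
  t=1: active resources = [2, 2, 3], total = 7
  t=2: active resources = [2, 3, 2], total = 7
  t=3: active resources = [2, 3, 4, 2], total = 11
  t=4: active resources = [2, 4], total = 6
  t=5: active resources = [2, 4, 3], total = 9
  t=6: active resources = [4, 3], total = 7
Peak resource demand = 11

11


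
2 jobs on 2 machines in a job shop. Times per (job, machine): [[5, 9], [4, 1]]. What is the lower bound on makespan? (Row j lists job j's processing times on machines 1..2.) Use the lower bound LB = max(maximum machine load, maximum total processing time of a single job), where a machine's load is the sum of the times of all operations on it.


Machine loads:
  Machine 1: 5 + 4 = 9
  Machine 2: 9 + 1 = 10
Max machine load = 10
Job totals:
  Job 1: 14
  Job 2: 5
Max job total = 14
Lower bound = max(10, 14) = 14

14
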